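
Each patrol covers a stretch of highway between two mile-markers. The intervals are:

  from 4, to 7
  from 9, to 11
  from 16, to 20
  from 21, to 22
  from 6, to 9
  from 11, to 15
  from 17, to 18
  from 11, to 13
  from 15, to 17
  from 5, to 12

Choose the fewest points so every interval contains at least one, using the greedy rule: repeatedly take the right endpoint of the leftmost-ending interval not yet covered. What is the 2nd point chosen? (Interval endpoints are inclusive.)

Sorted: [4,7] [6,9] [9,11] [5,12] [11,13] [11,15] [15,17] [17,18] [16,20] [21,22]
{[4,7],[6,9]} hit by 7; {[9,11],[5,12],[11,13],[11,15]} hit by 11; {[15,17],[17,18],[16,20]} hit by 17; {[21,22]} hit by 22.
Points: 7, 11, 17, 22 (4 total).

11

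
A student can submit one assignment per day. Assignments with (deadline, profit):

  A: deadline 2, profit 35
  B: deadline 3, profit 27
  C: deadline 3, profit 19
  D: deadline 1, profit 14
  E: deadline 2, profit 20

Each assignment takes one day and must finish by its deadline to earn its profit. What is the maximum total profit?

Sort by profit descending; place each in the latest free slot ≤ its deadline.
Profit order: A=35 B=27 E=20 C=19 D=14
Assign: A→slot 2, B→slot 3, E→slot 1, C skipped, D skipped.
Slots: [1:E] [2:A] [3:B]
Profit = 20 + 35 + 27 = 82

82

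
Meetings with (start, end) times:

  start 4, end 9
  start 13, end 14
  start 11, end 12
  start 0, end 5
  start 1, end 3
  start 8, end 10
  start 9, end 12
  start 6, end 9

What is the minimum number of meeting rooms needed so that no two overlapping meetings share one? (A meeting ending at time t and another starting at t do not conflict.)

3

starts: [0, 1, 4, 6, 8, 9, 11, 13]
ends:   [3, 5, 9, 9, 10, 12, 12, 14]
s0→1 s1→2 e3→1 s4→2 e5→1 s6→2 s8→3  — peak 3.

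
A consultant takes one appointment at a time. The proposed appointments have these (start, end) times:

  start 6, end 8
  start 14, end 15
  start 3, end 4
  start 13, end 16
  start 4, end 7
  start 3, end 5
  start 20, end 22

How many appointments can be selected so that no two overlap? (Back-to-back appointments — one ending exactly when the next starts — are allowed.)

Sort by end time and greedily take each interval whose start is ≥ the last chosen end.
Sorted by end: (3,4)  (3,5)  (4,7)  (6,8)  (14,15)  (13,16)  (20,22)
take (3,4); skip (3,5); take (4,7); take (14,15); take (20,22).
Selected 4 appointments.

4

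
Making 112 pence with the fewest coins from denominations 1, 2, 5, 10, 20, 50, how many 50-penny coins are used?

2

112 − 2×50→12 − 1×10→2 − 1×2→0
Count of 50: 2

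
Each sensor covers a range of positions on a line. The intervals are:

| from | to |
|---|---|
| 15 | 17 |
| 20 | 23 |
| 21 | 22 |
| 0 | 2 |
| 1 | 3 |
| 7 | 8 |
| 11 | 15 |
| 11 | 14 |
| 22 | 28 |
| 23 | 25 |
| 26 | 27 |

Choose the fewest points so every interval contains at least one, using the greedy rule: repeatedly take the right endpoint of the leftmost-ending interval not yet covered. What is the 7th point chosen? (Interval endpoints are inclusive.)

27

Sorted: [0,2] [1,3] [7,8] [11,14] [11,15] [15,17] [21,22] [20,23] [23,25] [26,27] [22,28]
{[0,2],[1,3]} hit by 2; {[7,8]} hit by 8; {[11,14],[11,15]} hit by 14; {[15,17]} hit by 17; {[21,22],[20,23]} hit by 22; {[23,25]} hit by 25; {[26,27],[22,28]} hit by 27.
Points: 2, 8, 14, 17, 22, 25, 27 (7 total).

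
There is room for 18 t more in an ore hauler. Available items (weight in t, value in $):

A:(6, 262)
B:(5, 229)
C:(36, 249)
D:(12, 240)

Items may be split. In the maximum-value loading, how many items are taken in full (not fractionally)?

2

Order: B (229/5=45.80) > A (262/6=43.67) > D (240/12=20.00) > C (249/36=6.92)
Fill: take B (5 @ 229) → take A (6 @ 262) → take 7/12 of D → 140.00; 18/18 used.
2 item(s) taken whole; one partial (take 7/12 of D).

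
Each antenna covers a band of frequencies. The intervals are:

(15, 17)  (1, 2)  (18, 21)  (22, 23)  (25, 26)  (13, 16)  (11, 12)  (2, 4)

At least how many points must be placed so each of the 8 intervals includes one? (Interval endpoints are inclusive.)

Sort by right endpoint; whenever an interval is uncovered, place a point at its right end.
Sorted: [1,2] [2,4] [11,12] [13,16] [15,17] [18,21] [22,23] [25,26]
{[1,2],[2,4]} hit by 2; {[11,12]} hit by 12; {[13,16],[15,17]} hit by 16; {[18,21]} hit by 21; {[22,23]} hit by 23; {[25,26]} hit by 26.
Points: 2, 12, 16, 21, 23, 26 (6 total).

6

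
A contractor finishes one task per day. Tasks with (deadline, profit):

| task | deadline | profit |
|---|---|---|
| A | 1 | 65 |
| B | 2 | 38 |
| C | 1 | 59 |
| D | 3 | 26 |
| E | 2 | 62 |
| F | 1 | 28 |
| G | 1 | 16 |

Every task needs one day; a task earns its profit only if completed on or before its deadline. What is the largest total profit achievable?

153

Take jobs in profit order; each goes to the latest open slot no later than its deadline.
Profit order: A=65 E=62 C=59 B=38 F=28 D=26 G=16
Assign: A→slot 1, E→slot 2, C skipped, B skipped, F skipped, D→slot 3, G skipped.
Slots: [1:A] [2:E] [3:D]
Profit = 65 + 62 + 26 = 153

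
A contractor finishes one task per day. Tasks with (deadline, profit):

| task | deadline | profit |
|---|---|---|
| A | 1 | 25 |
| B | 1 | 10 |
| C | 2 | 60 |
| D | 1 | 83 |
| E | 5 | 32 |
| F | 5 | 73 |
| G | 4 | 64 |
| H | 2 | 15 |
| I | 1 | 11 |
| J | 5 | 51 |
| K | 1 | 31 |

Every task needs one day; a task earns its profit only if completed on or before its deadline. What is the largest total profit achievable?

Profit order: D=83 F=73 G=64 C=60 J=51 E=32 K=31 A=25 H=15 I=11 B=10
Assign: D→slot 1, F→slot 5, G→slot 4, C→slot 2, J→slot 3, E skipped, K skipped, A skipped, H skipped, I skipped, B skipped.
Slots: [1:D] [2:C] [3:J] [4:G] [5:F]
Profit = 83 + 60 + 51 + 64 + 73 = 331

331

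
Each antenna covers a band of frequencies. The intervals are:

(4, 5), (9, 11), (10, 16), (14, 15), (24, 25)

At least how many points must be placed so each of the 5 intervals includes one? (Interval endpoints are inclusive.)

4

Sort by right endpoint; whenever an interval is uncovered, place a point at its right end.
Sorted: [4,5] [9,11] [14,15] [10,16] [24,25]
{[4,5]} hit by 5; {[9,11]} hit by 11; {[14,15],[10,16]} hit by 15; {[24,25]} hit by 25.
Points: 5, 11, 15, 25 (4 total).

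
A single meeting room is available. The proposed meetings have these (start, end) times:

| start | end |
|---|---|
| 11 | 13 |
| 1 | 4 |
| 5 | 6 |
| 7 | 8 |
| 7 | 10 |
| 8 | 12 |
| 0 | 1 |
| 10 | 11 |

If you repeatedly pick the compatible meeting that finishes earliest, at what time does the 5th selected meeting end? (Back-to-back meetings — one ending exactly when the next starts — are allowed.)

11

Sort by end time and greedily take each interval whose start is ≥ the last chosen end.
Sorted by end: (0,1)  (1,4)  (5,6)  (7,8)  (7,10)  (10,11)  (8,12)  (11,13)
take (0,1); take (1,4); take (5,6); take (7,8); take (10,11); take (11,13).
Selected: (0,1) (1,4) (5,6) (7,8) (10,11) (11,13)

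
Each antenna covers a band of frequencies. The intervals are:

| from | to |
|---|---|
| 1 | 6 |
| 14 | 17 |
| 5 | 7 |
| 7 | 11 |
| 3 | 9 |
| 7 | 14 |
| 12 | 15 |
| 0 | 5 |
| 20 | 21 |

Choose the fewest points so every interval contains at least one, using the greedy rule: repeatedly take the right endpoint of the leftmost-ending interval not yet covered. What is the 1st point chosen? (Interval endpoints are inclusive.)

By right end: [0,5]  [1,6]  [5,7]  [3,9]  [7,11]  [7,14]  [12,15]  [14,17]  [20,21]
[0,5] uncovered → point at 5; [7,11] uncovered → point at 11; [12,15] uncovered → point at 15; [20,21] uncovered → point at 21.
Points: 5, 11, 15, 21 (4 total).

5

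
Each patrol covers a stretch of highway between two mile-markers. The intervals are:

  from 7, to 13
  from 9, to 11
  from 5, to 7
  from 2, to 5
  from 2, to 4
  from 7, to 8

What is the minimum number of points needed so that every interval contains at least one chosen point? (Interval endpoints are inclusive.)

3

By right end: [2,4]  [2,5]  [5,7]  [7,8]  [9,11]  [7,13]
[2,4] uncovered → point at 4; [5,7] uncovered → point at 7; [9,11] uncovered → point at 11.
Points: 4, 7, 11 (3 total).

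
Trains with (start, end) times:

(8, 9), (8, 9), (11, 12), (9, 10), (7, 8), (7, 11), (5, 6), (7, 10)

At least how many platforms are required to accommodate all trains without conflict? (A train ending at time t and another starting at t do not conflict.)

The answer is the maximum number of intervals overlapping at any instant.
starts: [5, 7, 7, 7, 8, 8, 9, 11]
ends:   [6, 8, 9, 9, 10, 10, 11, 12]
s5→1 e6→0 s7→1 s7→2 s7→3 e8→2 s8→3 s8→4  — peak 4.

4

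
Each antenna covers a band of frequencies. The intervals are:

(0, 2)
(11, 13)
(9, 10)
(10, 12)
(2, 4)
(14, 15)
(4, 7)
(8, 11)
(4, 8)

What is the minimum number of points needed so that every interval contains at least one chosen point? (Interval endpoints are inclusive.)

By right end: [0,2]  [2,4]  [4,7]  [4,8]  [9,10]  [8,11]  [10,12]  [11,13]  [14,15]
[0,2] uncovered → point at 2; [4,7] uncovered → point at 7; [9,10] uncovered → point at 10; [11,13] uncovered → point at 13; [14,15] uncovered → point at 15.
Points: 2, 7, 10, 13, 15 (5 total).

5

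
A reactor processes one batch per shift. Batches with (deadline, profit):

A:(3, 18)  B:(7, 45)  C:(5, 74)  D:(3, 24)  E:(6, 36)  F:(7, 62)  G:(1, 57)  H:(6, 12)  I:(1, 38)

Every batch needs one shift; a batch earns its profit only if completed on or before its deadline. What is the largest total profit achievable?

316

By profit: C(d5,74), F(d7,62), G(d1,57), B(d7,45), I(d1,38), E(d6,36), D(d3,24), A(d3,18), H(d6,12)
C→slot 5; F→slot 7; G→slot 1; B→slot 6; I skipped; E→slot 4; D→slot 3; A→slot 2; H skipped.
Profit = 57 + 18 + 24 + 36 + 74 + 45 + 62 = 316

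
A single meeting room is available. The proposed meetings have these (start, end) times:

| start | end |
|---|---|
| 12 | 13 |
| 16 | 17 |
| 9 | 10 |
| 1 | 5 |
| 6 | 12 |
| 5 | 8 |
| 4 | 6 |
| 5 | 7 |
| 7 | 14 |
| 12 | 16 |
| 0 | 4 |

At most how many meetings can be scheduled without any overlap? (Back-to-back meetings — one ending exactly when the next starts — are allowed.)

Greedy by earliest finish: after sorting by end time, pick each interval compatible with the last pick.
Sorted by end: (0,4)  (1,5)  (4,6)  (5,7)  (5,8)  (9,10)  (6,12)  (12,13)  (7,14)  (12,16)  (16,17)
take (0,4); take (4,6); skip (5,8); take (9,10); take (12,13); skip (7,14); take (16,17).
Selected 5 meetings.

5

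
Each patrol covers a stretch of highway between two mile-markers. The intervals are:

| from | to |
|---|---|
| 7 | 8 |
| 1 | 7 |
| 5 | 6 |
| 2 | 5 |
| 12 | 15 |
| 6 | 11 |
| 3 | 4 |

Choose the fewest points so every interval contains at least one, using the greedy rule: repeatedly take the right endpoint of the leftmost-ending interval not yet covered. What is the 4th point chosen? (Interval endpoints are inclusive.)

15

Process intervals by earliest right end; each time one isn't hit yet, stab at its right endpoint.
By right end: [3,4]  [2,5]  [5,6]  [1,7]  [7,8]  [6,11]  [12,15]
[3,4] uncovered → point at 4; [5,6] uncovered → point at 6; [7,8] uncovered → point at 8; [12,15] uncovered → point at 15.
Points: 4, 6, 8, 15 (4 total).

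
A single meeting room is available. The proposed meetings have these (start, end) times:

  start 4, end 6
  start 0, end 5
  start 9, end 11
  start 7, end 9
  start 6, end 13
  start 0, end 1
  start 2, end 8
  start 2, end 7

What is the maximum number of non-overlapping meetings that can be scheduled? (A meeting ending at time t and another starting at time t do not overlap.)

By end time: (0,1), (0,5), (4,6), (2,7), (2,8), (7,9), (9,11), (6,13).
Pick (0,1); next start ≥ 1 → (4,6); next start ≥ 6 → (7,9); next start ≥ 9 → (9,11).
Selected 4 meetings.

4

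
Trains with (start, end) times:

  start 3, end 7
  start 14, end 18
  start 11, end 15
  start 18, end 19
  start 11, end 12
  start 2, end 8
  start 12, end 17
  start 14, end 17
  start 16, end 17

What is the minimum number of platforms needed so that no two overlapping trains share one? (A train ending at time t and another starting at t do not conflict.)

4

Count concurrent intervals with a sweep; the peak is the room count.
starts: [2, 3, 11, 11, 12, 14, 14, 16, 18]
ends:   [7, 8, 12, 15, 17, 17, 17, 18, 19]
s2→1 s3→2 e7→1 e8→0 s11→1 s11→2 e12→1 s12→2 s14→3 s14→4  — peak 4.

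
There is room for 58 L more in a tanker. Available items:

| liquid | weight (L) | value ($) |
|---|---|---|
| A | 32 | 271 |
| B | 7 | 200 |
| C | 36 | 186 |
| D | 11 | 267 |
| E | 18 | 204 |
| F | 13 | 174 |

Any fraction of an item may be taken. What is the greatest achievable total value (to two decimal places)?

921.22

Ratios (sorted): B 28.57, D 24.27, F 13.38, E 11.33, A 8.47, C 5.17
take B (7 @ 200); take D (11 @ 267); take F (13 @ 174); take E (18 @ 204); take 9/32 of A → 76.22. Capacity used 58/58.
Total value = 921.22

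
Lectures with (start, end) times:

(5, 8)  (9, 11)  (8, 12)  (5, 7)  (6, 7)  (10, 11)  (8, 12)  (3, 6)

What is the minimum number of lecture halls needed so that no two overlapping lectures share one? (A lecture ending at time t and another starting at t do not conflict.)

4

Count concurrent intervals with a sweep; the peak is the room count.
starts: [3, 5, 5, 6, 8, 8, 9, 10]
ends:   [6, 7, 7, 8, 11, 11, 12, 12]
s3→1 s5→2 s5→3 e6→2 s6→3 e7→2 e7→1 e8→0 s8→1 s8→2 s9→3 s10→4  — peak 4.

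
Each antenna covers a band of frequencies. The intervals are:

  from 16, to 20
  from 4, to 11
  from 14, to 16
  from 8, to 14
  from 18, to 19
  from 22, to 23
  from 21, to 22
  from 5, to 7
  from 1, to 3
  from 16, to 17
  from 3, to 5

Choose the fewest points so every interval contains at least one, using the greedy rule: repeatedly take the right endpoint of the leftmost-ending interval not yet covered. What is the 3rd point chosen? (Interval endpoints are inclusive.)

14

Process intervals by earliest right end; each time one isn't hit yet, stab at its right endpoint.
By right end: [1,3]  [3,5]  [5,7]  [4,11]  [8,14]  [14,16]  [16,17]  [18,19]  [16,20]  [21,22]  [22,23]
[1,3] uncovered → point at 3; [5,7] uncovered → point at 7; [8,14] uncovered → point at 14; [16,17] uncovered → point at 17; [18,19] uncovered → point at 19; [21,22] uncovered → point at 22.
Points: 3, 7, 14, 17, 19, 22 (6 total).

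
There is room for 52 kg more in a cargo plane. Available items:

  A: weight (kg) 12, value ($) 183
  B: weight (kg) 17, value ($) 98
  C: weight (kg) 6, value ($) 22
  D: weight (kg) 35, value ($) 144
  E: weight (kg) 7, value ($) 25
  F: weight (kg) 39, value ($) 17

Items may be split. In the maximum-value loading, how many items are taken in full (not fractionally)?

2

Greedy by value/weight ratio, highest first.
Order: A (183/12=15.25) > B (98/17=5.76) > D (144/35=4.11) > C (22/6=3.67) > E (25/7=3.57) > F (17/39=0.44)
Fill: take A (12 @ 183) → take B (17 @ 98) → take 23/35 of D → 94.63; 52/52 used.
2 item(s) taken whole; one partial (take 23/35 of D).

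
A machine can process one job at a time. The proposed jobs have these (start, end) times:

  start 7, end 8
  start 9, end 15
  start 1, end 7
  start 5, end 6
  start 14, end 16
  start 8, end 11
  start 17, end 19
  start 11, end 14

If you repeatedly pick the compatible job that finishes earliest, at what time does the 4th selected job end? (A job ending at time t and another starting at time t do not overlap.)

14

Sort by end time and greedily take each interval whose start is ≥ the last chosen end.
Sorted by end: (5,6)  (1,7)  (7,8)  (8,11)  (11,14)  (9,15)  (14,16)  (17,19)
take (5,6); take (7,8); take (8,11); take (11,14); take (14,16); take (17,19).
Selected: (5,6) (7,8) (8,11) (11,14) (14,16) (17,19)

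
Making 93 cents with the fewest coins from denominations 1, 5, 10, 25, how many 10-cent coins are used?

93 = 3×25 + 1×10 + 1×5 + 3×1
Count of 10: 1

1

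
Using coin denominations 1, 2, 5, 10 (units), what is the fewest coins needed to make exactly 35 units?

4

Use the largest denomination that fits, subtract, and repeat.
35 = 3×10 + 1×5
Total coins = 3 + 1 = 4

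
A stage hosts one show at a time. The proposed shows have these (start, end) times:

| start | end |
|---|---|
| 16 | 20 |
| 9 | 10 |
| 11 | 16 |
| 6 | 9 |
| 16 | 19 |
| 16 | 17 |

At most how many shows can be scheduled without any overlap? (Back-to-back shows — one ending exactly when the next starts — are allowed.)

4

Greedy by earliest finish: after sorting by end time, pick each interval compatible with the last pick.
By end time: (6,9), (9,10), (11,16), (16,17), (16,19), (16,20).
Pick (6,9); next start ≥ 9 → (9,10); next start ≥ 10 → (11,16); next start ≥ 16 → (16,17).
Selected 4 shows.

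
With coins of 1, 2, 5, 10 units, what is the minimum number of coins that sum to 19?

4

Use the largest denomination that fits, subtract, and repeat.
19 − 1×10→9 − 1×5→4 − 2×2→0
Total coins = 1 + 1 + 2 = 4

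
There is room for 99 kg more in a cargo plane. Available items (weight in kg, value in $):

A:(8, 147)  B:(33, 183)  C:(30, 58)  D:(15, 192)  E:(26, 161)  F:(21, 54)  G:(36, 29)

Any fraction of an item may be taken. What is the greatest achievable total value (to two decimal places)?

726.71

Ratios (sorted): A 18.38, D 12.80, E 6.19, B 5.55, F 2.57, C 1.93, G 0.81
take A (8 @ 147); take D (15 @ 192); take E (26 @ 161); take B (33 @ 183); take 17/21 of F → 43.71. Capacity used 99/99.
Total value = 726.71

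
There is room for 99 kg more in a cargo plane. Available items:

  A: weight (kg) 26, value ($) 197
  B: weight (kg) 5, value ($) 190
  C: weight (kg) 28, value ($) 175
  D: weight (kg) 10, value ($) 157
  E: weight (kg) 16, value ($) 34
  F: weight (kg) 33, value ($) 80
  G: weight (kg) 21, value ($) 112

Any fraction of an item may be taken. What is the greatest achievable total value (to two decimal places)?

852.82

Sort by value per unit weight and fill in that order.
Ratios (sorted): B 38.00, D 15.70, A 7.58, C 6.25, G 5.33, F 2.42, E 2.12
take B (5 @ 190); take D (10 @ 157); take A (26 @ 197); take C (28 @ 175); take G (21 @ 112); take 9/33 of F → 21.82. Capacity used 99/99.
Total value = 852.82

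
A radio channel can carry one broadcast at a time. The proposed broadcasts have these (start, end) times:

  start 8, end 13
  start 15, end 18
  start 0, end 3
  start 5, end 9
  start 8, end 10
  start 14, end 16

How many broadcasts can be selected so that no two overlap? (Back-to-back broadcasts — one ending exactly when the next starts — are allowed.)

Sort by end time and greedily take each interval whose start is ≥ the last chosen end.
Sorted by end: (0,3)  (5,9)  (8,10)  (8,13)  (14,16)  (15,18)
take (0,3); take (5,9); take (14,16); skip (15,18).
Selected 3 broadcasts.

3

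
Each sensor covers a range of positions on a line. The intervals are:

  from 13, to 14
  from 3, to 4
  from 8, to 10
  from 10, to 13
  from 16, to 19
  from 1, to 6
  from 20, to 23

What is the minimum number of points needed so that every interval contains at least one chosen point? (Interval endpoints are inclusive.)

5

By right end: [3,4]  [1,6]  [8,10]  [10,13]  [13,14]  [16,19]  [20,23]
[3,4] uncovered → point at 4; [8,10] uncovered → point at 10; [13,14] uncovered → point at 14; [16,19] uncovered → point at 19; [20,23] uncovered → point at 23.
Points: 4, 10, 14, 19, 23 (5 total).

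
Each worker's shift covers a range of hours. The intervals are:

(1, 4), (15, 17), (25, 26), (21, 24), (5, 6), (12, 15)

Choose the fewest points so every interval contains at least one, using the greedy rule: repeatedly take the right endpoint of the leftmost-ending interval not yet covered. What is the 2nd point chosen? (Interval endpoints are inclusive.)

6

Process intervals by earliest right end; each time one isn't hit yet, stab at its right endpoint.
Sorted: [1,4] [5,6] [12,15] [15,17] [21,24] [25,26]
{[1,4]} hit by 4; {[5,6]} hit by 6; {[12,15],[15,17]} hit by 15; {[21,24]} hit by 24; {[25,26]} hit by 26.
Points: 4, 6, 15, 24, 26 (5 total).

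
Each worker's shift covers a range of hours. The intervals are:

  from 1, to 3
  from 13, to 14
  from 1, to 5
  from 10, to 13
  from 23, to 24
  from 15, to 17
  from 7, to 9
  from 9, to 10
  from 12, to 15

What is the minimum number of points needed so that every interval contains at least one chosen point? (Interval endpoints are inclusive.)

5

Sort by right endpoint; whenever an interval is uncovered, place a point at its right end.
By right end: [1,3]  [1,5]  [7,9]  [9,10]  [10,13]  [13,14]  [12,15]  [15,17]  [23,24]
[1,3] uncovered → point at 3; [7,9] uncovered → point at 9; [10,13] uncovered → point at 13; [15,17] uncovered → point at 17; [23,24] uncovered → point at 24.
Points: 3, 9, 13, 17, 24 (5 total).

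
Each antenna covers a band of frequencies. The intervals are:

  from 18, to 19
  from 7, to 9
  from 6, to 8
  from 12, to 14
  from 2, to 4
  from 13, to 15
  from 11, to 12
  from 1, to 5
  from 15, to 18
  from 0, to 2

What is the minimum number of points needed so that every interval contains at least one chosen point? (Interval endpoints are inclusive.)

Sort by right endpoint; whenever an interval is uncovered, place a point at its right end.
Sorted: [0,2] [2,4] [1,5] [6,8] [7,9] [11,12] [12,14] [13,15] [15,18] [18,19]
{[0,2],[2,4],[1,5]} hit by 2; {[6,8],[7,9]} hit by 8; {[11,12],[12,14]} hit by 12; {[13,15],[15,18]} hit by 15; {[18,19]} hit by 19.
Points: 2, 8, 12, 15, 19 (5 total).

5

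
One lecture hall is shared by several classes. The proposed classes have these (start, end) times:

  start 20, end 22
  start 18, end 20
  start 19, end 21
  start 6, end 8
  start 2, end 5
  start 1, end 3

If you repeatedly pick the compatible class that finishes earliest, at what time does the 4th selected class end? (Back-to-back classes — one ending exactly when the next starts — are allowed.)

Sorted by end: (1,3)  (2,5)  (6,8)  (18,20)  (19,21)  (20,22)
take (1,3); take (6,8); take (18,20); take (20,22).
Selected: (1,3) (6,8) (18,20) (20,22)

22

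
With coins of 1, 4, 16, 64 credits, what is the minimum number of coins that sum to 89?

5

Greedy: take as many of the largest coin as possible, then repeat with the remainder.
89 = 1×64 + 1×16 + 2×4 + 1×1
Total coins = 1 + 1 + 2 + 1 = 5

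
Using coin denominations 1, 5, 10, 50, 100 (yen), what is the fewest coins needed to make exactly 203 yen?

5

Use the largest denomination that fits, subtract, and repeat.
203 = 2×100 + 3×1
Total coins = 2 + 3 = 5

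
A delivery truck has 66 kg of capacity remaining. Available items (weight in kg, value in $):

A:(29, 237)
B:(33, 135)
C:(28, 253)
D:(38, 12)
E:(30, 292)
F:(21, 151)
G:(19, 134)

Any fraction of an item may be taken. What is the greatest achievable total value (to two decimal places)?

610.38

Sort by value per unit weight and fill in that order.
Order: E (292/30=9.73) > C (253/28=9.04) > A (237/29=8.17) > F (151/21=7.19) > G (134/19=7.05) > B (135/33=4.09) > D (12/38=0.32)
Fill: take E (30 @ 292) → take C (28 @ 253) → take 8/29 of A → 65.38; 66/66 used.
Total value = 610.38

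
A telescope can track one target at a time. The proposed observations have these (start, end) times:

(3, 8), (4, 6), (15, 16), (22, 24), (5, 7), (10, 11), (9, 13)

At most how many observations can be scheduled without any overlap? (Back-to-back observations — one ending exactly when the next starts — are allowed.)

4

Order by finish time; keep every interval that doesn't clash with the previous kept one.
By end time: (4,6), (5,7), (3,8), (10,11), (9,13), (15,16), (22,24).
Pick (4,6); next start ≥ 6 → (10,11); next start ≥ 11 → (15,16); next start ≥ 16 → (22,24).
Selected 4 observations.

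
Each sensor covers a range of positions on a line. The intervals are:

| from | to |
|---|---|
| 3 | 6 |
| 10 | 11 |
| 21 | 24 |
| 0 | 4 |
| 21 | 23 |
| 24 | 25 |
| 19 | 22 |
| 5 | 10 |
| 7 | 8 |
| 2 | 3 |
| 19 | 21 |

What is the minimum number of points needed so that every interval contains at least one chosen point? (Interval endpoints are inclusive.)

Sort by right endpoint; whenever an interval is uncovered, place a point at its right end.
Sorted: [2,3] [0,4] [3,6] [7,8] [5,10] [10,11] [19,21] [19,22] [21,23] [21,24] [24,25]
{[2,3],[0,4],[3,6]} hit by 3; {[7,8],[5,10]} hit by 8; {[10,11]} hit by 11; {[19,21],[19,22],[21,23],[21,24]} hit by 21; {[24,25]} hit by 25.
Points: 3, 8, 11, 21, 25 (5 total).

5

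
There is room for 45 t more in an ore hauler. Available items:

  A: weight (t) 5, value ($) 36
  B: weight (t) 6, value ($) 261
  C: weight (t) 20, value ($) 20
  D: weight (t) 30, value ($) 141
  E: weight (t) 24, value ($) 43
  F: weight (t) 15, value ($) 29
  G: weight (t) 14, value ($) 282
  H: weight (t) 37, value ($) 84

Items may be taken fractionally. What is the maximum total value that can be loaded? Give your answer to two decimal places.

Order: B (261/6=43.50) > G (282/14=20.14) > A (36/5=7.20) > D (141/30=4.70) > H (84/37=2.27) > F (29/15=1.93) > E (43/24=1.79) > C (20/20=1.00)
Fill: take B (6 @ 261) → take G (14 @ 282) → take A (5 @ 36) → take 20/30 of D → 94.00; 45/45 used.
Total value = 673.00

673.00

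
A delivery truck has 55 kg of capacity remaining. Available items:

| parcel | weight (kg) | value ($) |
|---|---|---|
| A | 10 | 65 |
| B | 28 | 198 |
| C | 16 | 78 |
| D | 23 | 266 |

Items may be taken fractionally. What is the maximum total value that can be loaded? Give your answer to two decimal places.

Greedy by value/weight ratio, highest first.
Order: D (266/23=11.57) > B (198/28=7.07) > A (65/10=6.50) > C (78/16=4.88)
Fill: take D (23 @ 266) → take B (28 @ 198) → take 4/10 of A → 26.00; 55/55 used.
Total value = 490.00

490.00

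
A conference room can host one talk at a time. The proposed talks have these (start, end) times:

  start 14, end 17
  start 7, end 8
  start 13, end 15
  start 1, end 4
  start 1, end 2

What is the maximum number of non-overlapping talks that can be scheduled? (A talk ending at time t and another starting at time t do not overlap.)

3

Sort by end time and greedily take each interval whose start is ≥ the last chosen end.
Sorted by end: (1,2)  (1,4)  (7,8)  (13,15)  (14,17)
take (1,2); take (7,8); take (13,15); skip (14,17).
Selected 3 talks.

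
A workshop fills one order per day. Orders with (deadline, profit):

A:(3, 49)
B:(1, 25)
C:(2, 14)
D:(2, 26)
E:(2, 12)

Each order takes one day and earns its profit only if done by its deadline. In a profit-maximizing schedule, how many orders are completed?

Take jobs in profit order; each goes to the latest open slot no later than its deadline.
By profit: A(d3,49), D(d2,26), B(d1,25), C(d2,14), E(d2,12)
A→slot 3; D→slot 2; B→slot 1; C skipped; E skipped.
3 of 5 scheduled.

3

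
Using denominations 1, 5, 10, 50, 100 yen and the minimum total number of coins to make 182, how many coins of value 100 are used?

Greedy: take as many of the largest coin as possible, then repeat with the remainder.
182 − 1×100→82 − 1×50→32 − 3×10→2 − 2×1→0
Count of 100: 1

1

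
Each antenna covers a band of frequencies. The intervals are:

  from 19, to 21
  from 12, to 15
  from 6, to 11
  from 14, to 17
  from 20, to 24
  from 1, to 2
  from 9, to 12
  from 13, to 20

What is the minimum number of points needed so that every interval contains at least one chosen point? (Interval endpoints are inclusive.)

4

Sort by right endpoint; whenever an interval is uncovered, place a point at its right end.
Sorted: [1,2] [6,11] [9,12] [12,15] [14,17] [13,20] [19,21] [20,24]
{[1,2]} hit by 2; {[6,11],[9,12]} hit by 11; {[12,15],[14,17],[13,20]} hit by 15; {[19,21],[20,24]} hit by 21.
Points: 2, 11, 15, 21 (4 total).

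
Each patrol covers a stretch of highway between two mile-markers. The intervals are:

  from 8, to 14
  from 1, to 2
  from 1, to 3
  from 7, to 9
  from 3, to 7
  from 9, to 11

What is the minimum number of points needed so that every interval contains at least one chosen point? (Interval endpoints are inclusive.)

3

Sort by right endpoint; whenever an interval is uncovered, place a point at its right end.
By right end: [1,2]  [1,3]  [3,7]  [7,9]  [9,11]  [8,14]
[1,2] uncovered → point at 2; [3,7] uncovered → point at 7; [9,11] uncovered → point at 11.
Points: 2, 7, 11 (3 total).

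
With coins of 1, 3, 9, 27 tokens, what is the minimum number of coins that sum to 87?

5

Greedy: take as many of the largest coin as possible, then repeat with the remainder.
87 = 3×27 + 2×3
Total coins = 3 + 2 = 5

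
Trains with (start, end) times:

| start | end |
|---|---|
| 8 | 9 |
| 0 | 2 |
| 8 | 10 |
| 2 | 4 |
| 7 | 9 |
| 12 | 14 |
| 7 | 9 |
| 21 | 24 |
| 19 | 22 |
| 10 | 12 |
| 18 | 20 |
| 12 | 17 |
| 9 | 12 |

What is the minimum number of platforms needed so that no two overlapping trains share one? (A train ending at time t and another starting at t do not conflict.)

4

starts: [0, 2, 7, 7, 8, 8, 9, 10, 12, 12, 18, 19, 21]
ends:   [2, 4, 9, 9, 9, 10, 12, 12, 14, 17, 20, 22, 24]
s0→1 e2→0 s2→1 e4→0 s7→1 s7→2 s8→3 s8→4  — peak 4.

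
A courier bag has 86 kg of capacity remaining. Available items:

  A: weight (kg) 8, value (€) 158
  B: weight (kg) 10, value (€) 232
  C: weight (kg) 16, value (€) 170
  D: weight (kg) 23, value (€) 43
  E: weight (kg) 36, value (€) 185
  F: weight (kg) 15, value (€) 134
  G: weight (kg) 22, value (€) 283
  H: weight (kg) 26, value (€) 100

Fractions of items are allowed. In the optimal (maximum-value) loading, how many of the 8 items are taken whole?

5

Order: B (232/10=23.20) > A (158/8=19.75) > G (283/22=12.86) > C (170/16=10.62) > F (134/15=8.93) > E (185/36=5.14) > H (100/26=3.85) > D (43/23=1.87)
Fill: take B (10 @ 232) → take A (8 @ 158) → take G (22 @ 283) → take C (16 @ 170) → take F (15 @ 134) → take 15/36 of E → 77.08; 86/86 used.
5 item(s) taken whole; one partial (take 15/36 of E).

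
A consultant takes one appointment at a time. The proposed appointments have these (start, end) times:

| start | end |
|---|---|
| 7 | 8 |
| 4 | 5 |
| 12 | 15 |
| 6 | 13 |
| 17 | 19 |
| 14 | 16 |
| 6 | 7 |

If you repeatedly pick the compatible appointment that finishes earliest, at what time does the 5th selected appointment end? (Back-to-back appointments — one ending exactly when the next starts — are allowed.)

Sort by end time and greedily take each interval whose start is ≥ the last chosen end.
Sorted by end: (4,5)  (6,7)  (7,8)  (6,13)  (12,15)  (14,16)  (17,19)
take (4,5); take (6,7); take (7,8); take (12,15); take (17,19).
Selected: (4,5) (6,7) (7,8) (12,15) (17,19)

19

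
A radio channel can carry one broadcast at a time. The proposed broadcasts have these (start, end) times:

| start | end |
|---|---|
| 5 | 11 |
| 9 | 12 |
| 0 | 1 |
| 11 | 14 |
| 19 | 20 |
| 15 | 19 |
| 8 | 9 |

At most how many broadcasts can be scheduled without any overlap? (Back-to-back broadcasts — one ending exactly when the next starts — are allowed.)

5

Sorted by end: (0,1)  (8,9)  (5,11)  (9,12)  (11,14)  (15,19)  (19,20)
take (0,1); take (8,9); skip (5,11); take (9,12); skip (11,14); take (15,19); take (19,20).
Selected 5 broadcasts.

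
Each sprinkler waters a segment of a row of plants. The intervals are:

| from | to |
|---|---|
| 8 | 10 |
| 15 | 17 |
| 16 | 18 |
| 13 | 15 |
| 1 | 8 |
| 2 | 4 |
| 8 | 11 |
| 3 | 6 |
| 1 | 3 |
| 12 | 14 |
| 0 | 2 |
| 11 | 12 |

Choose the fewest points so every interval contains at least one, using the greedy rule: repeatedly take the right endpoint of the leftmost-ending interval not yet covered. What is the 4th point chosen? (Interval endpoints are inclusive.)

12

Sort by right endpoint; whenever an interval is uncovered, place a point at its right end.
By right end: [0,2]  [1,3]  [2,4]  [3,6]  [1,8]  [8,10]  [8,11]  [11,12]  [12,14]  [13,15]  [15,17]  [16,18]
[0,2] uncovered → point at 2; [3,6] uncovered → point at 6; [8,10] uncovered → point at 10; [11,12] uncovered → point at 12; [13,15] uncovered → point at 15; [16,18] uncovered → point at 18.
Points: 2, 6, 10, 12, 15, 18 (6 total).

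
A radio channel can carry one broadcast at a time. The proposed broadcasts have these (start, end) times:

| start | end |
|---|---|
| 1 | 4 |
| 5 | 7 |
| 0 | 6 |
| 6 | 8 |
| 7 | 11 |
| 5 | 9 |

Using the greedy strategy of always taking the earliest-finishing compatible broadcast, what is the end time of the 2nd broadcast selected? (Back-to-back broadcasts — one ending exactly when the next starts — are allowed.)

Sort by end time and greedily take each interval whose start is ≥ the last chosen end.
By end time: (1,4), (0,6), (5,7), (6,8), (5,9), (7,11).
Pick (1,4); next start ≥ 4 → (5,7); next start ≥ 7 → (7,11).
Selected: (1,4) (5,7) (7,11)

7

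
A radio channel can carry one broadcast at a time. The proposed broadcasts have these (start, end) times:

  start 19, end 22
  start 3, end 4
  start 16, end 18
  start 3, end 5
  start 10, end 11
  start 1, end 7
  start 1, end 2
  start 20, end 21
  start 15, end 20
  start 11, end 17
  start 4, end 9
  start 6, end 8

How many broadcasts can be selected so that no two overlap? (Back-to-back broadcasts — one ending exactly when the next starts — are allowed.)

6

Sort by end time and greedily take each interval whose start is ≥ the last chosen end.
By end time: (1,2), (3,4), (3,5), (1,7), (6,8), (4,9), (10,11), (11,17), (16,18), (15,20), (20,21), (19,22).
Pick (1,2); next start ≥ 2 → (3,4); next start ≥ 4 → (6,8); next start ≥ 8 → (10,11); next start ≥ 11 → (11,17); next start ≥ 17 → (20,21).
Selected 6 broadcasts.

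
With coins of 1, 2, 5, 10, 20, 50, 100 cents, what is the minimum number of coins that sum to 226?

5

226 − 2×100→26 − 1×20→6 − 1×5→1 − 1×1→0
Total coins = 2 + 1 + 1 + 1 = 5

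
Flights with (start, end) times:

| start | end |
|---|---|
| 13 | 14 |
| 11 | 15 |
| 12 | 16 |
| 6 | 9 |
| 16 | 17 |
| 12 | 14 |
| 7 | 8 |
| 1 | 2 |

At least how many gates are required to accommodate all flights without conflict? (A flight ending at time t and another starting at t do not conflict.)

Count concurrent intervals with a sweep; the peak is the room count.
starts: [1, 6, 7, 11, 12, 12, 13, 16]
ends:   [2, 8, 9, 14, 14, 15, 16, 17]
s1→1 e2→0 s6→1 s7→2 e8→1 e9→0 s11→1 s12→2 s12→3 s13→4  — peak 4.

4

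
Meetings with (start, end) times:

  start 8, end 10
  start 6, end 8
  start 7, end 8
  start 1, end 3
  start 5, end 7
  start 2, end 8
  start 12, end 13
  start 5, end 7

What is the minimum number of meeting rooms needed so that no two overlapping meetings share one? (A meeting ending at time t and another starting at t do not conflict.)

4

Count concurrent intervals with a sweep; the peak is the room count.
Events (time:±→running): 1:+→1 2:+→2 3:-→1 5:+→2 5:+→3 6:+→4 … peak 4.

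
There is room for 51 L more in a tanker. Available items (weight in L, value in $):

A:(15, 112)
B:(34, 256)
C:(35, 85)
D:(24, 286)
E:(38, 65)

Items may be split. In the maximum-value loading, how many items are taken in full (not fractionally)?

1

Ratios (sorted): D 11.92, B 7.53, A 7.47, C 2.43, E 1.71
take D (24 @ 286); take 27/34 of B → 203.29. Capacity used 51/51.
1 item(s) taken whole; one partial (take 27/34 of B).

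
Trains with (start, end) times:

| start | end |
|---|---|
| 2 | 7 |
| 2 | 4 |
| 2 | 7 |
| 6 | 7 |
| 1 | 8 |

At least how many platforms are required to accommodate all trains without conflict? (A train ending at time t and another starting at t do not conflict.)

4

Count concurrent intervals with a sweep; the peak is the room count.
starts: [1, 2, 2, 2, 6]
ends:   [4, 7, 7, 7, 8]
s1→1 s2→2 s2→3 s2→4  — peak 4.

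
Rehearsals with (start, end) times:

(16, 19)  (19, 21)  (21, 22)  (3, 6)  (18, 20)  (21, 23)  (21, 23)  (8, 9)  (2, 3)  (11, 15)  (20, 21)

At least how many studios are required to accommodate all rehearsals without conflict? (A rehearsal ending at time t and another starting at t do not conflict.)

3

Count concurrent intervals with a sweep; the peak is the room count.
Events (time:±→running): 2:+→1 3:-→0 3:+→1 6:-→0 8:+→1 9:-→0 11:+→1 15:-→0 16:+→1 18:+→2 19:-→1 19:+→2 20:-→1 20:+→2 21:-→1 21:-→0 21:+→1 21:+→2 21:+→3 … peak 3.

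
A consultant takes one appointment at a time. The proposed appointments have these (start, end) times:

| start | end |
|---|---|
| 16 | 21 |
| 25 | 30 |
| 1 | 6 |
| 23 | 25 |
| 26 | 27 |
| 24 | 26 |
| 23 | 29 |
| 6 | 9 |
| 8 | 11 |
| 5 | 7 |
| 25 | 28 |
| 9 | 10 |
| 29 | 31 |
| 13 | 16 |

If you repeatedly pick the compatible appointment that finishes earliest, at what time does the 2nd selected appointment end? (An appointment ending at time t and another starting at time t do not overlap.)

9

By end time: (1,6), (5,7), (6,9), (9,10), (8,11), (13,16), (16,21), (23,25), (24,26), (26,27), (25,28), (23,29), (25,30), (29,31).
Pick (1,6); next start ≥ 6 → (6,9); next start ≥ 9 → (9,10); next start ≥ 10 → (13,16); next start ≥ 16 → (16,21); next start ≥ 21 → (23,25); next start ≥ 25 → (26,27); next start ≥ 27 → (29,31).
Selected: (1,6) (6,9) (9,10) (13,16) (16,21) (23,25) (26,27) (29,31)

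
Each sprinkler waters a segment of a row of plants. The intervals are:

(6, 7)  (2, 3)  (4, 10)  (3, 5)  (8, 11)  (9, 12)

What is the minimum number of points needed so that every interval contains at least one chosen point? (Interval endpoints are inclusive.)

3

Sort by right endpoint; whenever an interval is uncovered, place a point at its right end.
Sorted: [2,3] [3,5] [6,7] [4,10] [8,11] [9,12]
{[2,3],[3,5]} hit by 3; {[6,7],[4,10]} hit by 7; {[8,11],[9,12]} hit by 11.
Points: 3, 7, 11 (3 total).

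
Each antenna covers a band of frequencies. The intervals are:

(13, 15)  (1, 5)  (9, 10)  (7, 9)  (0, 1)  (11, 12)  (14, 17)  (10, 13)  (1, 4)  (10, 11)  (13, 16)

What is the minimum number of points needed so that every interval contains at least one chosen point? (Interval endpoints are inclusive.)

Process intervals by earliest right end; each time one isn't hit yet, stab at its right endpoint.
By right end: [0,1]  [1,4]  [1,5]  [7,9]  [9,10]  [10,11]  [11,12]  [10,13]  [13,15]  [13,16]  [14,17]
[0,1] uncovered → point at 1; [7,9] uncovered → point at 9; [10,11] uncovered → point at 11; [13,15] uncovered → point at 15.
Points: 1, 9, 11, 15 (4 total).

4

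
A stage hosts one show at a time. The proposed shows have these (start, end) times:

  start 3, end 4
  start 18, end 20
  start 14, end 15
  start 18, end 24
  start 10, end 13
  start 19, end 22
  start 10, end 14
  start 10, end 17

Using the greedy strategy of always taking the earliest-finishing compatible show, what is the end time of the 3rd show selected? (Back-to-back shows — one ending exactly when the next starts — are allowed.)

15

Sorted by end: (3,4)  (10,13)  (10,14)  (14,15)  (10,17)  (18,20)  (19,22)  (18,24)
take (3,4); take (10,13); take (14,15); take (18,20); skip (18,24).
Selected: (3,4) (10,13) (14,15) (18,20)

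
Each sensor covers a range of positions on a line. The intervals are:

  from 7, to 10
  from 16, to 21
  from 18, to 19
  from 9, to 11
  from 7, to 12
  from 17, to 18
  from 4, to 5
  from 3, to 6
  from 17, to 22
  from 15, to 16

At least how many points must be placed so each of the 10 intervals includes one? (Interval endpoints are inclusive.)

Sort by right endpoint; whenever an interval is uncovered, place a point at its right end.
Sorted: [4,5] [3,6] [7,10] [9,11] [7,12] [15,16] [17,18] [18,19] [16,21] [17,22]
{[4,5],[3,6]} hit by 5; {[7,10],[9,11],[7,12]} hit by 10; {[15,16]} hit by 16; {[17,18],[18,19],[16,21],[17,22]} hit by 18.
Points: 5, 10, 16, 18 (4 total).

4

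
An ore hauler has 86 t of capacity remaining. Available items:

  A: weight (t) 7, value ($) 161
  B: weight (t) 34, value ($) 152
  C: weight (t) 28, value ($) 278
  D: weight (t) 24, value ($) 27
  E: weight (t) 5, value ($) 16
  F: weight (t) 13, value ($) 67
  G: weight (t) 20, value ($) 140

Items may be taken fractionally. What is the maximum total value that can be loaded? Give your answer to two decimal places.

Sort by value per unit weight and fill in that order.
Order: A (161/7=23.00) > C (278/28=9.93) > G (140/20=7.00) > F (67/13=5.15) > B (152/34=4.47) > E (16/5=3.20) > D (27/24=1.12)
Fill: take A (7 @ 161) → take C (28 @ 278) → take G (20 @ 140) → take F (13 @ 67) → take 18/34 of B → 80.47; 86/86 used.
Total value = 726.47

726.47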